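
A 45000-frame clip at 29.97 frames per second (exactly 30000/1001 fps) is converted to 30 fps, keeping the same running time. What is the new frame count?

45045 frames

Target frames = source frames × (target rate / source rate) = 45000 × (30)/(30000/1001) = 45000 × 1001/1000 = 45045.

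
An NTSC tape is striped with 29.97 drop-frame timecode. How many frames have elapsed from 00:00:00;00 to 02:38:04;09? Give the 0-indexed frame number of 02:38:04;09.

As if non-drop at 30 labels/s: (2 × 3600 + 38 × 60 + 4) × 30 + 9 = 284529.
Minute boundaries passed: 158; those not divisible by 10: 158 − 15 = 143; dropped labels = 2 × 143 = 286.
Actual frame index = 284529 − 286 = 284243.

284243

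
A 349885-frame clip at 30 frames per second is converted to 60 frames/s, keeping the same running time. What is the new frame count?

Target frames = source frames × (target rate / source rate) = 349885 × (60)/(30) = 349885 × 2 = 699770.

699770 frames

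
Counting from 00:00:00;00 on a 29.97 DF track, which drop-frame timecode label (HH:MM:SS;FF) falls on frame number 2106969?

19:31:42;17

Ten DF minutes hold 17982 frames, so frame 2106969 lies in block 117 (frames 2103894–2121875) with 3075 frames into that block.
The block's first minute is 1800 frames and the rest 1798 each; 3075 frames reaches minute 1, so 117 × 18 + 1 × 2 = 2108 labels have been skipped so far.
Adding those back, label number 2106969 + 2108 = 2109077 at 30 labels/s is 70302 s + 17 f = 19 h 31 min 42 s frame 17, i.e. 19:31:42;17.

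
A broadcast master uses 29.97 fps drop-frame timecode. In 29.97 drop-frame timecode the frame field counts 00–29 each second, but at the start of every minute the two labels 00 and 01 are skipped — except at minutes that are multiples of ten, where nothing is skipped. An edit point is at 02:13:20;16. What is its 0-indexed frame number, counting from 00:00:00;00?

239776

Complete 10-minute blocks: 13, each 17982 frames → 233766.
Remaining 3 whole minutes in the current block: 1800 + 2 × 1798 = 5396 frames.
Within the current minute: 20 × 30 + 16 − 2 = 614 (labels ;00/;01 skipped at this minute). Total = 233766 + 5396 + 614 = 239776.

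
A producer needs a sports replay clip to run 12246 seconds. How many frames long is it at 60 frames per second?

Frames = 12246 × 60 = 734760.

734760 frames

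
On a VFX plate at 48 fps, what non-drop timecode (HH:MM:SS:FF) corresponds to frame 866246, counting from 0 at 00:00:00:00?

866246 ÷ 48 = 18046 full seconds, remainder 38 frames.
18046 s = 5 h 0 min 46 s.
Timecode: 05:00:46:38.

05:00:46:38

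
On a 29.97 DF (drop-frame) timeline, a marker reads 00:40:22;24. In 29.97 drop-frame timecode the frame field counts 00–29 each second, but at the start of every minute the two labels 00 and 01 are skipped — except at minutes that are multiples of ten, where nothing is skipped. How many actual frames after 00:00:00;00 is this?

As if non-drop at 30 labels/s: (0 × 3600 + 40 × 60 + 22) × 30 + 24 = 72684.
Minute boundaries passed: 40; those not divisible by 10: 40 − 4 = 36; dropped labels = 2 × 36 = 72.
Actual frame index = 72684 − 72 = 72612.

72612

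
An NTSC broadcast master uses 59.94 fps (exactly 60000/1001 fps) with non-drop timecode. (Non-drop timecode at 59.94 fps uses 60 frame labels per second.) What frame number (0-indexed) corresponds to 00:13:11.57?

Total seconds to the label: (0 × 3600 + 13 × 60 + 11) = 791.
Frame index = 791 × 60 + 57 = 47517.

frame 47517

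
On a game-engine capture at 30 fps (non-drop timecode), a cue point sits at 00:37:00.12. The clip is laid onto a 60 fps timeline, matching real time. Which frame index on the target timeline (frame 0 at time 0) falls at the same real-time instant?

frame 133224

Source frame index: (0×3600 + 37×60 + 0) × 30 + 12 = 66612.
Real time: 66612 / (30) = 11102/5 s.
Target frame: (11102/5) × (60) = 133224.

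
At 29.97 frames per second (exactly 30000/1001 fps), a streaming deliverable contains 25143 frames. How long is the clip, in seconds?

838.9381 seconds

Running time = 25143 / (30000/1001) = 838.9381 s.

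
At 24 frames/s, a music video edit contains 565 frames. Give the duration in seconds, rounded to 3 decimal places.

23.542 seconds

Running time = 565 × 1/24 = 565/24 s ≈ 23.542 s.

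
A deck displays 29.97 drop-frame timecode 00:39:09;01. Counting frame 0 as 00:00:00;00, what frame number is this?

70399

As if non-drop at 30 labels/s: (0 × 3600 + 39 × 60 + 9) × 30 + 1 = 70471.
Minute boundaries passed: 39; those not divisible by 10: 39 − 3 = 36; dropped labels = 2 × 36 = 72.
Actual frame index = 70471 − 72 = 70399.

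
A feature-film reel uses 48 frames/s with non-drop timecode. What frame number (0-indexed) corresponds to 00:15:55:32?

frame 45872

Total seconds to the label: (0 × 3600 + 15 × 60 + 55) = 955.
Frame index = 955 × 48 + 32 = 45872.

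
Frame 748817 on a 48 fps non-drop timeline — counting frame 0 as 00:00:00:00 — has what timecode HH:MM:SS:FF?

748817 ÷ 48 = 15600 full seconds, remainder 17 frames.
15600 s = 4 h 20 min 0 s.
Timecode: 04:20:00:17.

04:20:00:17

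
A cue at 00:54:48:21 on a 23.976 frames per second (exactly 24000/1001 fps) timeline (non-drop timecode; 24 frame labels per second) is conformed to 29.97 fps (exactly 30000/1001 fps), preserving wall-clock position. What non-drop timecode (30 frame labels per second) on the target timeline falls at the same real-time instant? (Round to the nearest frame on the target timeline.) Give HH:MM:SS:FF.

Source frame index: (0×3600 + 54×60 + 48) × 24 + 21 = 78933.
Real time: 78933 / (24000/1001) = 26337311/8000 s.
Target frame: (26337311/8000) × (30000/1001) = 394665/4 ≈ 98666.250 → 98666.
At 30 labels/s: frame 98666 → 00:54:48:26.

00:54:48:26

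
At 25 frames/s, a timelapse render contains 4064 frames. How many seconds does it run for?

162.56 seconds

Running time = 4064 / (25) = 162.56 s.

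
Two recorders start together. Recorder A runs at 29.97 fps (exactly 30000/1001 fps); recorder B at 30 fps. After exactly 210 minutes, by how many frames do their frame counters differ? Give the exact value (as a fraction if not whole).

210 min = 12600 s.
A emits 30000/1001 × 12600 = 54000000/143 frames; B emits 30 × 12600 = 378000.
Difference = 54000/143 frames (≈ 377.6224); B is ahead of A.

54000/143 frames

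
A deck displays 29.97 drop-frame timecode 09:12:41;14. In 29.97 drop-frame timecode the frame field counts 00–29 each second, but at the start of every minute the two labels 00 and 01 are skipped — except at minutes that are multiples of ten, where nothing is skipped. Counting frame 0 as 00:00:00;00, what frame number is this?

993850

As if non-drop at 30 labels/s: (9 × 3600 + 12 × 60 + 41) × 30 + 14 = 994844.
Minute boundaries passed: 552; those not divisible by 10: 552 − 55 = 497; dropped labels = 2 × 497 = 994.
Actual frame index = 994844 − 994 = 993850.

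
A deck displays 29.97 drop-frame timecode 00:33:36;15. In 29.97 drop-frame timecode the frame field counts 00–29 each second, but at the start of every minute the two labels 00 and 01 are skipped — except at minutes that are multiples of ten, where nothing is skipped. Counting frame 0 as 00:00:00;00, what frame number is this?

Complete 10-minute blocks: 3, each 17982 frames → 53946.
Remaining 3 whole minutes in the current block: 1800 + 2 × 1798 = 5396 frames.
Within the current minute: 36 × 30 + 15 − 2 = 1093 (labels ;00/;01 skipped at this minute). Total = 53946 + 5396 + 1093 = 60435.

60435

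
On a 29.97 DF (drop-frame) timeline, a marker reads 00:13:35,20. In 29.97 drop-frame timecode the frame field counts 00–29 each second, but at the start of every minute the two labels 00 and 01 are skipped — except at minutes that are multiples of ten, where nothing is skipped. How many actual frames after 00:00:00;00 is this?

As if non-drop at 30 labels/s: (0 × 3600 + 13 × 60 + 35) × 30 + 20 = 24470.
Minute boundaries passed: 13; those not divisible by 10: 13 − 1 = 12; dropped labels = 2 × 12 = 24.
Actual frame index = 24470 − 24 = 24446.

24446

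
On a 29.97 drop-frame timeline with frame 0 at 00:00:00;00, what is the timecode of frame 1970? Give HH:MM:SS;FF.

Ten DF minutes hold 17982 frames, so frame 1970 lies in block 0 (frames 0–17981) with 1970 frames into that block.
The block's first minute is 1800 frames and the rest 1798 each; 1970 frames reaches minute 1, so 0 × 18 + 1 × 2 = 2 labels have been skipped so far.
Adding those back, label number 1970 + 2 = 1972 at 30 labels/s is 65 s + 22 f = 0 h 1 min 5 s frame 22, i.e. 00:01:05;22.

00:01:05;22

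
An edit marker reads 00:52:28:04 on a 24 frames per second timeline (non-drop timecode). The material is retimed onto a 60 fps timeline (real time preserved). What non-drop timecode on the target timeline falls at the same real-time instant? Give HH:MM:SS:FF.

Source frame index: (0×3600 + 52×60 + 28) × 24 + 4 = 75556.
Real time: 75556 / (24) = 18889/6 s.
Target frame: (18889/6) × (60) = 188890.
At 60 labels/s: frame 188890 → 00:52:28:10.

00:52:28:10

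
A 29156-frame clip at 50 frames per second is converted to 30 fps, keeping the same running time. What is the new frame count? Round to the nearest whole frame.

17494 frames

Frames at target rate = 29156 × (30) / (50) = 87468/5 ≈ 17493.600.
Nearest whole frame: 17494.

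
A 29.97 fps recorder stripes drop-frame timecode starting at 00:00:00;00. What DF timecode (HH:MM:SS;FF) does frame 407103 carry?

Each 10-minute DF block holds 10 × 60 × 30 − 9 × 2 = 17982 frames. 407103 ÷ 17982 → 22 full blocks, remainder 11499.
Within the partial block the first minute is 1800 frames and each further minute 1798, so 6 further minute boundaries passed. Total skipped labels = 18 × 22 + 2 × 6 = 408.
Non-drop label index = 407103 + 408 = 407511; at 30 labels/s that is 03:46:23:21, i.e. DF 03:46:23;21.

03:46:23;21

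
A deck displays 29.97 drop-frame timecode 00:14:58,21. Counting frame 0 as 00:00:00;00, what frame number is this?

As if non-drop at 30 labels/s: (0 × 3600 + 14 × 60 + 58) × 30 + 21 = 26961.
Minute boundaries passed: 14; those not divisible by 10: 14 − 1 = 13; dropped labels = 2 × 13 = 26.
Actual frame index = 26961 − 26 = 26935.

26935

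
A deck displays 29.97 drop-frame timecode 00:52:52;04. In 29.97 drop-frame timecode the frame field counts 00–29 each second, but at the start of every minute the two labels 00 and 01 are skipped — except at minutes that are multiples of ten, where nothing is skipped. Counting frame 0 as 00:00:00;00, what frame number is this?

95070

As if non-drop at 30 labels/s: (0 × 3600 + 52 × 60 + 52) × 30 + 4 = 95164.
Minute boundaries passed: 52; those not divisible by 10: 52 − 5 = 47; dropped labels = 2 × 47 = 94.
Actual frame index = 95164 − 94 = 95070.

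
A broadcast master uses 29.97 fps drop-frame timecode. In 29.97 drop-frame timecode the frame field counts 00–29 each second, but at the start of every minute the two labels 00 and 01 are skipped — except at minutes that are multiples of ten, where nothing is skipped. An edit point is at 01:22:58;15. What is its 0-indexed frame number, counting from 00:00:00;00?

As if non-drop at 30 labels/s: (1 × 3600 + 22 × 60 + 58) × 30 + 15 = 149355.
Minute boundaries passed: 82; those not divisible by 10: 82 − 8 = 74; dropped labels = 2 × 74 = 148.
Actual frame index = 149355 − 148 = 149207.

149207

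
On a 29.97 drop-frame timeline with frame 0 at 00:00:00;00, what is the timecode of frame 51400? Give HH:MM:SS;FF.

Each 10-minute DF block holds 10 × 60 × 30 − 9 × 2 = 17982 frames. 51400 ÷ 17982 → 2 full blocks, remainder 15436.
Within the partial block the first minute is 1800 frames and each further minute 1798, so 8 further minute boundaries passed. Total skipped labels = 18 × 2 + 2 × 8 = 52.
Non-drop label index = 51400 + 52 = 51452; at 30 labels/s that is 00:28:35:02, i.e. DF 00:28:35;02.

00:28:35;02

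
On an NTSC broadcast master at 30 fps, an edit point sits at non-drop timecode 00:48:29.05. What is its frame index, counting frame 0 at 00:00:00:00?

frame 87275

Total seconds to the label: (0 × 3600 + 48 × 60 + 29) = 2909.
Frame index = 2909 × 30 + 5 = 87275.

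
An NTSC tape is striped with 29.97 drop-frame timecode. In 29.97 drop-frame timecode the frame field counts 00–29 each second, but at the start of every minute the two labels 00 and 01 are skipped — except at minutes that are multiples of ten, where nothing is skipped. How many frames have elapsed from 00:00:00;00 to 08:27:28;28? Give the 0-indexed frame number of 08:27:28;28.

Complete 10-minute blocks: 50, each 17982 frames → 899100.
Remaining 7 whole minutes in the current block: 1800 + 6 × 1798 = 12588 frames.
Within the current minute: 28 × 30 + 28 − 2 = 866 (labels ;00/;01 skipped at this minute). Total = 899100 + 12588 + 866 = 912554.

912554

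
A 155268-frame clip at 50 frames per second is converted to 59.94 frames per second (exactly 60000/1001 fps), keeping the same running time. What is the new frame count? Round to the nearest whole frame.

186135 frames

Frames at target rate = 155268 × (60000/1001) / (50) = 186321600/1001 ≈ 186135.465.
Nearest whole frame: 186135.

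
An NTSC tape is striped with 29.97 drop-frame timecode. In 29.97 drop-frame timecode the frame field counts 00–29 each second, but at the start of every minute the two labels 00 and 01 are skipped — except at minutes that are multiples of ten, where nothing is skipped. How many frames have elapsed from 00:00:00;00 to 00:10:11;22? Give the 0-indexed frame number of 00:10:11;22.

18334

As if non-drop at 30 labels/s: (0 × 3600 + 10 × 60 + 11) × 30 + 22 = 18352.
Minute boundaries passed: 10; those not divisible by 10: 10 − 1 = 9; dropped labels = 2 × 9 = 18.
Actual frame index = 18352 − 18 = 18334.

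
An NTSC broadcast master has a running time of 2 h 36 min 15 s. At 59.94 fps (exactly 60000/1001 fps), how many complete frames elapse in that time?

2 h 36 min 15 s = 9375 s.
Frames = 9375 × 60000/1001 = 562500000/1001 ≈ 561938.0619.
Complete frames: 561938.

561938 frames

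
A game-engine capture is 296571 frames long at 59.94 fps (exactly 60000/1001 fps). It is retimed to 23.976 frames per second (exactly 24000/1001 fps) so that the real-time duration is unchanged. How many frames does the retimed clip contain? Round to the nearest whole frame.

118628 frames

Frames at target rate = 296571 × (24000/1001) / (60000/1001) = 593142/5 ≈ 118628.400.
Nearest whole frame: 118628.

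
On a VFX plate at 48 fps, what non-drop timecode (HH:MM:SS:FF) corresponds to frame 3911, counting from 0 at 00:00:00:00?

00:01:21:23

3911 ÷ 48 = 81 full seconds, remainder 23 frames.
81 s = 0 h 1 min 21 s.
Timecode: 00:01:21:23.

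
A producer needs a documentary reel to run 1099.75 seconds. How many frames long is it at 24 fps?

Frames = 1099.75 × 24 = 26394.

26394 frames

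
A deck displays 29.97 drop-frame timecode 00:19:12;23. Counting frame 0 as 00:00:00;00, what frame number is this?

As if non-drop at 30 labels/s: (0 × 3600 + 19 × 60 + 12) × 30 + 23 = 34583.
Minute boundaries passed: 19; those not divisible by 10: 19 − 1 = 18; dropped labels = 2 × 18 = 36.
Actual frame index = 34583 − 36 = 34547.

34547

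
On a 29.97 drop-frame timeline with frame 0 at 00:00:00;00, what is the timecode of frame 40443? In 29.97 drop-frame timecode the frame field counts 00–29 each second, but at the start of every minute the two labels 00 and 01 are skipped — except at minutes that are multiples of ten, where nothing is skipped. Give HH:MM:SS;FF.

00:22:29;13

Each 10-minute DF block holds 10 × 60 × 30 − 9 × 2 = 17982 frames. 40443 ÷ 17982 → 2 full blocks, remainder 4479.
Within the partial block the first minute is 1800 frames and each further minute 1798, so 2 further minute boundaries passed. Total skipped labels = 18 × 2 + 2 × 2 = 40.
Non-drop label index = 40443 + 40 = 40483; at 30 labels/s that is 00:22:29:13, i.e. DF 00:22:29;13.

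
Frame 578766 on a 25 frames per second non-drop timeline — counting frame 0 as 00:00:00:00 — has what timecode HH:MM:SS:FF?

578766 ÷ 25 = 23150 full seconds, remainder 16 frames.
23150 s = 6 h 25 min 50 s.
Timecode: 06:25:50:16.

06:25:50:16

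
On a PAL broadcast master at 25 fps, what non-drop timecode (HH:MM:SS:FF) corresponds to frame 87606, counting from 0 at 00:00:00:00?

00:58:24:06

87606 ÷ 25 = 3504 full seconds, remainder 6 frames.
3504 s = 0 h 58 min 24 s.
Timecode: 00:58:24:06.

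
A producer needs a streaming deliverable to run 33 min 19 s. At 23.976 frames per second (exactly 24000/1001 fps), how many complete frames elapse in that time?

47928 frames

33 min 19 s = 1999 s.
Frames = 1999 × 24000/1001 = 47976000/1001 ≈ 47928.0719.
Complete frames: 47928.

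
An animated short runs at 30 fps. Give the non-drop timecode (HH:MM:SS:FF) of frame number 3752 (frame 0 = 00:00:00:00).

00:02:05:02

3752 ÷ 30 = 125 full seconds, remainder 2 frames.
125 s = 0 h 2 min 5 s.
Timecode: 00:02:05:02.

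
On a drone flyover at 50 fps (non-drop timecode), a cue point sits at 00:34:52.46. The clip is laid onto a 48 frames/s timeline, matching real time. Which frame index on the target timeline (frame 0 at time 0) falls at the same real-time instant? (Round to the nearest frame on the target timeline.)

Source frame index: (0×3600 + 34×60 + 52) × 50 + 46 = 104646.
Real time: 104646 / (50) = 52323/25 s.
Target frame: (52323/25) × (48) = 2511504/25 ≈ 100460.160 → 100460.

frame 100460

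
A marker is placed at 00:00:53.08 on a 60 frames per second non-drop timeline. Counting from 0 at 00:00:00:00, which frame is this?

3188

Total seconds to the label: (0 × 3600 + 0 × 60 + 53) = 53.
Frame index = 53 × 60 + 8 = 3188.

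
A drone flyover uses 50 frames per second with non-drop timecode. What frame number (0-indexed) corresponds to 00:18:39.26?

frame 55976

Total seconds to the label: (0 × 3600 + 18 × 60 + 39) = 1119.
Frame index = 1119 × 50 + 26 = 55976.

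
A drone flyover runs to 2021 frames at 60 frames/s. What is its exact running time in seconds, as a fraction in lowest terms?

2021/60 seconds

Running time = 2021 ÷ (60) = 2021 × 1/60 = 2021/60 s.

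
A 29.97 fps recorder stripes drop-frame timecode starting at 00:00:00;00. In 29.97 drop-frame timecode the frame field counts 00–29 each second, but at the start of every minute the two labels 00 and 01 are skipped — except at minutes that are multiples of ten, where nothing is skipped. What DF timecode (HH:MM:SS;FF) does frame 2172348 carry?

Ten DF minutes hold 17982 frames, so frame 2172348 lies in block 120 (frames 2157840–2175821) with 14508 frames into that block.
The block's first minute is 1800 frames and the rest 1798 each; 14508 frames reaches minute 8, so 120 × 18 + 8 × 2 = 2176 labels have been skipped so far.
Adding those back, label number 2172348 + 2176 = 2174524 at 30 labels/s is 72484 s + 4 f = 20 h 8 min 4 s frame 4, i.e. 20:08:04;04.

20:08:04;04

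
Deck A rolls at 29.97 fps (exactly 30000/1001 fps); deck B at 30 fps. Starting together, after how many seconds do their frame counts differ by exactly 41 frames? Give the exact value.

41041/30 seconds

The gap grows by |30 − 30000/1001| = 30/1001 frames per second.
Time for a 41-frame gap: 41 ÷ (30/1001) = 41041/30 s.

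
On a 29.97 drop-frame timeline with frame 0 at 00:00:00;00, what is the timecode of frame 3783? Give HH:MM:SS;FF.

Ten DF minutes hold 17982 frames, so frame 3783 lies in block 0 (frames 0–17981) with 3783 frames into that block.
The block's first minute is 1800 frames and the rest 1798 each; 3783 frames reaches minute 2, so 0 × 18 + 2 × 2 = 4 labels have been skipped so far.
Adding those back, label number 3783 + 4 = 3787 at 30 labels/s is 126 s + 7 f = 0 h 2 min 6 s frame 7, i.e. 00:02:06;07.

00:02:06;07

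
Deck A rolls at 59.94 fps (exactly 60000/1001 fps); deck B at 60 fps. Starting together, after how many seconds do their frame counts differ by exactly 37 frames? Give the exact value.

37037/60 seconds

The gap grows by |60 − 60000/1001| = 60/1001 frames per second.
Time for a 37-frame gap: 37 ÷ (60/1001) = 37037/60 s.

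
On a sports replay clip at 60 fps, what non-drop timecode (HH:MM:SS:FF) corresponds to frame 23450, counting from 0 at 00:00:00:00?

00:06:30:50

23450 ÷ 60 = 390 full seconds, remainder 50 frames.
390 s = 0 h 6 min 30 s.
Timecode: 00:06:30:50.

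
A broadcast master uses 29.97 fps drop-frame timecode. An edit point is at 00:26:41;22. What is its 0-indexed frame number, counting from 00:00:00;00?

48004

As if non-drop at 30 labels/s: (0 × 3600 + 26 × 60 + 41) × 30 + 22 = 48052.
Minute boundaries passed: 26; those not divisible by 10: 26 − 2 = 24; dropped labels = 2 × 24 = 48.
Actual frame index = 48052 − 48 = 48004.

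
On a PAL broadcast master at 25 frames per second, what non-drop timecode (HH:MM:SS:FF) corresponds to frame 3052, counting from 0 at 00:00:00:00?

3052 ÷ 25 = 122 full seconds, remainder 2 frames.
122 s = 0 h 2 min 2 s.
Timecode: 00:02:02:02.

00:02:02:02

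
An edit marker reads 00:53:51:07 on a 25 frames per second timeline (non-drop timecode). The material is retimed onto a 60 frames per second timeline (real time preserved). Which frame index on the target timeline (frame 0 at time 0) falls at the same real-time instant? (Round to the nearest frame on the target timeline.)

frame 193877

Source frame index: (0×3600 + 53×60 + 51) × 25 + 7 = 80782.
Real time: 80782 / (25) = 80782/25 s.
Target frame: (80782/25) × (60) = 969384/5 ≈ 193876.800 → 193877.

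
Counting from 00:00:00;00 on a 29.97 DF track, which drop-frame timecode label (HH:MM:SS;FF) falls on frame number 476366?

Ten DF minutes hold 17982 frames, so frame 476366 lies in block 26 (frames 467532–485513) with 8834 frames into that block.
The block's first minute is 1800 frames and the rest 1798 each; 8834 frames reaches minute 4, so 26 × 18 + 4 × 2 = 476 labels have been skipped so far.
Adding those back, label number 476366 + 476 = 476842 at 30 labels/s is 15894 s + 22 f = 4 h 24 min 54 s frame 22, i.e. 04:24:54;22.

04:24:54;22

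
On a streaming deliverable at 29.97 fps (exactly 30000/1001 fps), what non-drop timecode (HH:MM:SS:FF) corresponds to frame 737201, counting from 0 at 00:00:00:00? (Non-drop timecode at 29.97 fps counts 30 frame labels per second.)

737201 ÷ 30 = 24573 full seconds, remainder 11 frames.
24573 s = 6 h 49 min 33 s.
Timecode: 06:49:33:11.

06:49:33:11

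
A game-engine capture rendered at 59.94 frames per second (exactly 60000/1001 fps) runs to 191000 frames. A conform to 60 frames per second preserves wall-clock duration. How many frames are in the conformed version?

Target frames = source frames × (target rate / source rate) = 191000 × (60)/(60000/1001) = 191000 × 1001/1000 = 191191.

191191 frames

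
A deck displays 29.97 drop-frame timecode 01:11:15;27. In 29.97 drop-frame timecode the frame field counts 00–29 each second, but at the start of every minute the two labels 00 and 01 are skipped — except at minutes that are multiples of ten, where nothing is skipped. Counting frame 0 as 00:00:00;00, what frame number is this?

As if non-drop at 30 labels/s: (1 × 3600 + 11 × 60 + 15) × 30 + 27 = 128277.
Minute boundaries passed: 71; those not divisible by 10: 71 − 7 = 64; dropped labels = 2 × 64 = 128.
Actual frame index = 128277 − 128 = 128149.

128149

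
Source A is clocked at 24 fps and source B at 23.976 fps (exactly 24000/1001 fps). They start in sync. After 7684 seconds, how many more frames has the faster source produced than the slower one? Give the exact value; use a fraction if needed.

184416/1001 frames

A emits 24 × 7684 = 184416 frames; B emits 24000/1001 × 7684 = 184416000/1001.
Difference = 184416/1001 frames (≈ 184.2318); B is behind A.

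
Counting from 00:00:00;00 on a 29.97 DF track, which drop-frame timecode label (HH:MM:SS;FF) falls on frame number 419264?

03:53:09;14

Each 10-minute DF block holds 10 × 60 × 30 − 9 × 2 = 17982 frames. 419264 ÷ 17982 → 23 full blocks, remainder 5678.
Within the partial block the first minute is 1800 frames and each further minute 1798, so 3 further minute boundaries passed. Total skipped labels = 18 × 23 + 2 × 3 = 420.
Non-drop label index = 419264 + 420 = 419684; at 30 labels/s that is 03:53:09:14, i.e. DF 03:53:09;14.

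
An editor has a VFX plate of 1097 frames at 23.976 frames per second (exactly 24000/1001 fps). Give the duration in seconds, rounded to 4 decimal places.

Running time = 1097 × 1001/24000 = 1098097/24000 s ≈ 45.7540 s.

45.7540 seconds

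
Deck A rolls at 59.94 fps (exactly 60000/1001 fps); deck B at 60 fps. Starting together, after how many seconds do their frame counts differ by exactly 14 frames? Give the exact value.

7007/30 seconds

The gap grows by |60 − 60000/1001| = 60/1001 frames per second.
Time for a 14-frame gap: 14 ÷ (60/1001) = 7007/30 s.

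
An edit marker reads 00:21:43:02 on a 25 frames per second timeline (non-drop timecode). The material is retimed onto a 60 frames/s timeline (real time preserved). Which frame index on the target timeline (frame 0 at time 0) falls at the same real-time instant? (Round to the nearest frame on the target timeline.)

frame 78185

Source frame index: (0×3600 + 21×60 + 43) × 25 + 2 = 32577.
Real time: 32577 / (25) = 32577/25 s.
Target frame: (32577/25) × (60) = 390924/5 ≈ 78184.800 → 78185.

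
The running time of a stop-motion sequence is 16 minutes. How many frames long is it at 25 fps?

16 min = 960 s.
Frames = 960 × 25 = 24000.

24000 frames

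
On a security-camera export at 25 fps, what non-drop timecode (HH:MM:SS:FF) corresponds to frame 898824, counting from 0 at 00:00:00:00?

09:59:12:24

898824 ÷ 25 = 35952 full seconds, remainder 24 frames.
35952 s = 9 h 59 min 12 s.
Timecode: 09:59:12:24.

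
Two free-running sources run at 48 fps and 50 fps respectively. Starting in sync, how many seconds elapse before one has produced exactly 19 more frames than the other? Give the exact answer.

9.5 seconds

The gap grows by |50 − 48| = 2 frames per second.
Time for a 19-frame gap: 19 ÷ (2) = 9.5 s.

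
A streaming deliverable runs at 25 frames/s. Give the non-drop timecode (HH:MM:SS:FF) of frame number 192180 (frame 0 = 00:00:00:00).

192180 ÷ 25 = 7687 full seconds, remainder 5 frames.
7687 s = 2 h 8 min 7 s.
Timecode: 02:08:07:05.

02:08:07:05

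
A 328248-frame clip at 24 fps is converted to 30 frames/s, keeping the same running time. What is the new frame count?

Target frames = source frames × (target rate / source rate) = 328248 × (30)/(24) = 328248 × 5/4 = 410310.

410310 frames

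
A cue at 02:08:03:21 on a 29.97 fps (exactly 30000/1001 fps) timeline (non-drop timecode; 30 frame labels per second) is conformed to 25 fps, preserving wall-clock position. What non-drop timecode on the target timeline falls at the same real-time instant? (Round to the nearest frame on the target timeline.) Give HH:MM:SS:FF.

02:08:11:10

Source frame index: (2×3600 + 8×60 + 3) × 30 + 21 = 230511.
Real time: 230511 / (30000/1001) = 76913837/10000 s.
Target frame: (76913837/10000) × (25) = 76913837/400 ≈ 192284.592 → 192285.
At 25 labels/s: frame 192285 → 02:08:11:10.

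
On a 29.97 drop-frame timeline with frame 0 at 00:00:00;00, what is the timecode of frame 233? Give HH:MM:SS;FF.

00:00:07;23

Each 10-minute DF block holds 10 × 60 × 30 − 9 × 2 = 17982 frames. 233 ÷ 17982 → 0 full blocks, remainder 233.
Within the partial block the first minute is 1800 frames and each further minute 1798, so 0 further minute boundaries passed. Total skipped labels = 18 × 0 + 2 × 0 = 0.
Non-drop label index = 233 + 0 = 233; at 30 labels/s that is 00:00:07:23, i.e. DF 00:00:07;23.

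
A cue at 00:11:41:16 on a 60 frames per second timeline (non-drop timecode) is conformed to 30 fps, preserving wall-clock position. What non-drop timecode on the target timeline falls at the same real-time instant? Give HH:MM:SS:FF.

00:11:41:08

Source frame index: (0×3600 + 11×60 + 41) × 60 + 16 = 42076.
Real time: 42076 / (60) = 10519/15 s.
Target frame: (10519/15) × (30) = 21038.
At 30 labels/s: frame 21038 → 00:11:41:08.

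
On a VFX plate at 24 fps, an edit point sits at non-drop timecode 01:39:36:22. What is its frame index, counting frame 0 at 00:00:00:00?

143446

Total seconds to the label: (1 × 3600 + 39 × 60 + 36) = 5976.
Frame index = 5976 × 24 + 22 = 143446.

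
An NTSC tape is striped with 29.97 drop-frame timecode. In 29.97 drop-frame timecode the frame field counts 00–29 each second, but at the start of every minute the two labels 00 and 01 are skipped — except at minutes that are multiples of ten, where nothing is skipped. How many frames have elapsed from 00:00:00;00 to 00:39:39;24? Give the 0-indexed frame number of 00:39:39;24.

71322

As if non-drop at 30 labels/s: (0 × 3600 + 39 × 60 + 39) × 30 + 24 = 71394.
Minute boundaries passed: 39; those not divisible by 10: 39 − 3 = 36; dropped labels = 2 × 36 = 72.
Actual frame index = 71394 − 72 = 71322.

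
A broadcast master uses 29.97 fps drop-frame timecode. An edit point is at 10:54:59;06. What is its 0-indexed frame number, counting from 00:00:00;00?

1177798

Complete 10-minute blocks: 65, each 17982 frames → 1168830.
Remaining 4 whole minutes in the current block: 1800 + 3 × 1798 = 7194 frames.
Within the current minute: 59 × 30 + 6 − 2 = 1774 (labels ;00/;01 skipped at this minute). Total = 1168830 + 7194 + 1774 = 1177798.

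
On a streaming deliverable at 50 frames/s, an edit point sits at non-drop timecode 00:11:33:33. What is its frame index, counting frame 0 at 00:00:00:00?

Total seconds to the label: (0 × 3600 + 11 × 60 + 33) = 693.
Frame index = 693 × 50 + 33 = 34683.

frame 34683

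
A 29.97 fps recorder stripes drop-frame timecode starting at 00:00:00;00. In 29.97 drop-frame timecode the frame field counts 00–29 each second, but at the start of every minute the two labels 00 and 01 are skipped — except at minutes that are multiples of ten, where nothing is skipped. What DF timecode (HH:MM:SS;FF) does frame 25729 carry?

00:14:18;15

Ten DF minutes hold 17982 frames, so frame 25729 lies in block 1 (frames 17982–35963) with 7747 frames into that block.
The block's first minute is 1800 frames and the rest 1798 each; 7747 frames reaches minute 4, so 1 × 18 + 4 × 2 = 26 labels have been skipped so far.
Adding those back, label number 25729 + 26 = 25755 at 30 labels/s is 858 s + 15 f = 0 h 14 min 18 s frame 15, i.e. 00:14:18;15.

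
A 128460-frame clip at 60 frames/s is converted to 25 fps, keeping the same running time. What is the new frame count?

Target frames = source frames × (target rate / source rate) = 128460 × (25)/(60) = 128460 × 5/12 = 53525.

53525 frames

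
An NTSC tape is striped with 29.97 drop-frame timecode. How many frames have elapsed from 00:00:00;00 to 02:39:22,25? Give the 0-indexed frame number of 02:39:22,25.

286597

Complete 10-minute blocks: 15, each 17982 frames → 269730.
Remaining 9 whole minutes in the current block: 1800 + 8 × 1798 = 16184 frames.
Within the current minute: 22 × 30 + 25 − 2 = 683 (labels ;00/;01 skipped at this minute). Total = 269730 + 16184 + 683 = 286597.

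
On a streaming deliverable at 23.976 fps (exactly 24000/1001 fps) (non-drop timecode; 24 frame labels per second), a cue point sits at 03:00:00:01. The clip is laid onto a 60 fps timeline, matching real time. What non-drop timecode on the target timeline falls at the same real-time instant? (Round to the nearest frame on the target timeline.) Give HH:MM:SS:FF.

03:00:10:51

Source frame index: (3×3600 + 0×60 + 0) × 24 + 1 = 259201.
Real time: 259201 / (24000/1001) = 259460201/24000 s.
Target frame: (259460201/24000) × (60) = 259460201/400 ≈ 648650.502 → 648651.
At 60 labels/s: frame 648651 → 03:00:10:51.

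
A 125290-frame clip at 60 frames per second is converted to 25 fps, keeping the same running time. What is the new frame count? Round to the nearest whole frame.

Frames at target rate = 125290 × (25) / (60) = 313225/6 ≈ 52204.167.
Nearest whole frame: 52204.

52204 frames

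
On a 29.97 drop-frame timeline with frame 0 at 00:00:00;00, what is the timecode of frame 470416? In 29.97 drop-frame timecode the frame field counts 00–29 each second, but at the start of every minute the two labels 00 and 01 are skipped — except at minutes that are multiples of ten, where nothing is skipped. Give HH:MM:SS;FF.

Each 10-minute DF block holds 10 × 60 × 30 − 9 × 2 = 17982 frames. 470416 ÷ 17982 → 26 full blocks, remainder 2884.
Within the partial block the first minute is 1800 frames and each further minute 1798, so 1 further minute boundary passed. Total skipped labels = 18 × 26 + 2 × 1 = 470.
Non-drop label index = 470416 + 470 = 470886; at 30 labels/s that is 04:21:36:06, i.e. DF 04:21:36;06.

04:21:36;06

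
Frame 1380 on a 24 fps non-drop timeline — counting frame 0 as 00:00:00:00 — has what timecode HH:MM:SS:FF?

1380 ÷ 24 = 57 full seconds, remainder 12 frames.
57 s = 0 h 0 min 57 s.
Timecode: 00:00:57:12.

00:00:57:12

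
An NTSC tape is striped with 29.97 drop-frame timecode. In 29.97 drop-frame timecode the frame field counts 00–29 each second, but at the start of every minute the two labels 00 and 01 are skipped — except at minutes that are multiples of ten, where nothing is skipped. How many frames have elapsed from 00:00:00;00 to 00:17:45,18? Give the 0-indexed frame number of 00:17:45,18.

Complete 10-minute blocks: 1, each 17982 frames → 17982.
Remaining 7 whole minutes in the current block: 1800 + 6 × 1798 = 12588 frames.
Within the current minute: 45 × 30 + 18 − 2 = 1366 (labels ;00/;01 skipped at this minute). Total = 17982 + 12588 + 1366 = 31936.

31936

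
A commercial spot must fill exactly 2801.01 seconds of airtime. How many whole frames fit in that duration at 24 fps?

Frames = 2801.01 × 24 = 1680606/25 ≈ 67224.2400.
Complete frames: 67224.

67224 frames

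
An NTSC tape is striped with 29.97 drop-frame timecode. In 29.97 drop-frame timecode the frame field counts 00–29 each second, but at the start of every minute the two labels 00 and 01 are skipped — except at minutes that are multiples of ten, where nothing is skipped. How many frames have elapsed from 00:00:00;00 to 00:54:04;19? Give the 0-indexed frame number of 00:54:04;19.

As if non-drop at 30 labels/s: (0 × 3600 + 54 × 60 + 4) × 30 + 19 = 97339.
Minute boundaries passed: 54; those not divisible by 10: 54 − 5 = 49; dropped labels = 2 × 49 = 98.
Actual frame index = 97339 − 98 = 97241.

97241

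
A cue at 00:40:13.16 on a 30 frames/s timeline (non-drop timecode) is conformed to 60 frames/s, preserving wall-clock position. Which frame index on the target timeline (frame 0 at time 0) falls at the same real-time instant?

frame 144812

Source frame index: (0×3600 + 40×60 + 13) × 30 + 16 = 72406.
Real time: 72406 / (30) = 36203/15 s.
Target frame: (36203/15) × (60) = 144812.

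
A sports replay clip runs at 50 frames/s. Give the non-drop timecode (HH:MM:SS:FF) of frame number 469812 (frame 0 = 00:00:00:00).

02:36:36:12

469812 ÷ 50 = 9396 full seconds, remainder 12 frames.
9396 s = 2 h 36 min 36 s.
Timecode: 02:36:36:12.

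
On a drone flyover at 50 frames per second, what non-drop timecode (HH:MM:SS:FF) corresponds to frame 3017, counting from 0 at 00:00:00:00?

3017 ÷ 50 = 60 full seconds, remainder 17 frames.
60 s = 0 h 1 min 0 s.
Timecode: 00:01:00:17.

00:01:00:17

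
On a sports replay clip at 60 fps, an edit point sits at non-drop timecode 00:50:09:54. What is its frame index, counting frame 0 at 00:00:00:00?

Total seconds to the label: (0 × 3600 + 50 × 60 + 9) = 3009.
Frame index = 3009 × 60 + 54 = 180594.

frame 180594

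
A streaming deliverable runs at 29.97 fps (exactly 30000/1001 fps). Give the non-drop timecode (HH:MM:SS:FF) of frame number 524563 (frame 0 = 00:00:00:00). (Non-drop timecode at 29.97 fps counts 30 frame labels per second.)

04:51:25:13

524563 ÷ 30 = 17485 full seconds, remainder 13 frames.
17485 s = 4 h 51 min 25 s.
Timecode: 04:51:25:13.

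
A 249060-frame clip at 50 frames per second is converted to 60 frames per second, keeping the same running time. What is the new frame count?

298872 frames

Target frames = source frames × (target rate / source rate) = 249060 × (60)/(50) = 249060 × 6/5 = 298872.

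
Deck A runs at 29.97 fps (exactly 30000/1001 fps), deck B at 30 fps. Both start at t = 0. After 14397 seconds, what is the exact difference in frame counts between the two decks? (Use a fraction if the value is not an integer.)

A emits 30000/1001 × 14397 = 431910000/1001 frames; B emits 30 × 14397 = 431910.
Difference = 431910/1001 frames (≈ 431.4785); B is ahead of A.

431910/1001 frames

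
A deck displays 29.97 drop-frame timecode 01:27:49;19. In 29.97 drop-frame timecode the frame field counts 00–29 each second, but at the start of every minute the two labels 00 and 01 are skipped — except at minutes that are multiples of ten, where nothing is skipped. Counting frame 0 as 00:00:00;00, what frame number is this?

157931

Complete 10-minute blocks: 8, each 17982 frames → 143856.
Remaining 7 whole minutes in the current block: 1800 + 6 × 1798 = 12588 frames.
Within the current minute: 49 × 30 + 19 − 2 = 1487 (labels ;00/;01 skipped at this minute). Total = 143856 + 12588 + 1487 = 157931.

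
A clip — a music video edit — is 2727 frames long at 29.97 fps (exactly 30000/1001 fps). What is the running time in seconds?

90.9909 seconds

Running time = 2727 / (30000/1001) = 90.9909 s.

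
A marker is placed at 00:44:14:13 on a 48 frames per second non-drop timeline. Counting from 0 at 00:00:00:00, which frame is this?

127405

Total seconds to the label: (0 × 3600 + 44 × 60 + 14) = 2654.
Frame index = 2654 × 48 + 13 = 127405.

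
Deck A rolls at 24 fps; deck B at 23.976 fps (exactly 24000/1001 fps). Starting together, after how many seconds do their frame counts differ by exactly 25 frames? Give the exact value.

25025/24 seconds

The gap grows by |24000/1001 − 24| = 24/1001 frames per second.
Time for a 25-frame gap: 25 ÷ (24/1001) = 25025/24 s.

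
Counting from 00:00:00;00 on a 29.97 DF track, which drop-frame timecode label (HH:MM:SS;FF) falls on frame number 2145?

Ten DF minutes hold 17982 frames, so frame 2145 lies in block 0 (frames 0–17981) with 2145 frames into that block.
The block's first minute is 1800 frames and the rest 1798 each; 2145 frames reaches minute 1, so 0 × 18 + 1 × 2 = 2 labels have been skipped so far.
Adding those back, label number 2145 + 2 = 2147 at 30 labels/s is 71 s + 17 f = 0 h 1 min 11 s frame 17, i.e. 00:01:11;17.

00:01:11;17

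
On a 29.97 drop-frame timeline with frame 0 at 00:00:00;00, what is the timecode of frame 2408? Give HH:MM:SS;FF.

00:01:20;10

Each 10-minute DF block holds 10 × 60 × 30 − 9 × 2 = 17982 frames. 2408 ÷ 17982 → 0 full blocks, remainder 2408.
Within the partial block the first minute is 1800 frames and each further minute 1798, so 1 further minute boundary passed. Total skipped labels = 18 × 0 + 2 × 1 = 2.
Non-drop label index = 2408 + 2 = 2410; at 30 labels/s that is 00:01:20:10, i.e. DF 00:01:20;10.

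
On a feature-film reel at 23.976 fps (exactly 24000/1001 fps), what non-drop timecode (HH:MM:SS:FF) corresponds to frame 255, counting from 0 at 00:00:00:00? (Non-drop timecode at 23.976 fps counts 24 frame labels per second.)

00:00:10:15

255 ÷ 24 = 10 full seconds, remainder 15 frames.
10 s = 0 h 0 min 10 s.
Timecode: 00:00:10:15.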